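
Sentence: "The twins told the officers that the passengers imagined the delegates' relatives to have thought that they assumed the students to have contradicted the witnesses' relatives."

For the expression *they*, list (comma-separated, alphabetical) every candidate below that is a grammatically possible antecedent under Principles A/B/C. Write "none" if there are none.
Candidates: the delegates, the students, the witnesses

the delegates

*they* is a pronoun; Principle B requires it to be free in its binding domain — the clause headed by 'assumed'.
— the delegates: possessor inside the subject DP of the clause headed by 'thought'; does not c-command the pronoun — Principle B does not apply; allowed.
— the students: subject of the clause headed by 'contradicted'; is c-commanded by the pronoun; coreference would bind this R-expression — blocked (Principle C).
— the witnesses: possessor inside the object DP of the clause headed by 'contradicted'; is c-commanded by the pronoun; coreference would bind this R-expression — blocked (Principle C).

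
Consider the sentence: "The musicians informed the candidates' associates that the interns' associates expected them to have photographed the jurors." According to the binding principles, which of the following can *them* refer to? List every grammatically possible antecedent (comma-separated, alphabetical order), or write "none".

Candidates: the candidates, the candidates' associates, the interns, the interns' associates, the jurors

*them* is a pronoun; Principle B requires it to be free in its binding domain — the clause headed by 'expected'.
— the candidates: possessor inside the object DP of the matrix clause; does not c-command the pronoun — Principle B does not apply; allowed.
— the candidates' associates: object of the matrix clause; c-commands the pronoun but lies outside its binding domain — allowed.
— the interns: possessor inside the subject DP of the clause headed by 'expected'; does not c-command the pronoun — Principle B does not apply; allowed.
— the interns' associates: subject of the clause headed by 'expected'; c-commands the pronoun within its binding domain — blocked (Principle B).
— the jurors: object of the clause headed by 'photographed'; is c-commanded by the pronoun; coreference would bind this R-expression — blocked (Principle C).

the candidates, the candidates' associates, the interns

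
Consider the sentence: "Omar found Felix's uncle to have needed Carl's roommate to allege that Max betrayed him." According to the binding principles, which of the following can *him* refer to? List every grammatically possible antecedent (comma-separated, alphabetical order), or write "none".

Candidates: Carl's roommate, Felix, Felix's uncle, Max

*him* is a pronoun; Principle B requires it to be free in its binding domain — the clause headed by 'betrayed'.
— Carl's roommate: subject of the clause headed by 'allege'; c-commands the pronoun but lies outside its binding domain — allowed.
— Felix: possessor inside the subject DP of the clause headed by 'needed'; does not c-command the pronoun — Principle B does not apply; allowed.
— Felix's uncle: subject of the clause headed by 'needed'; c-commands the pronoun but lies outside its binding domain — allowed.
— Max: subject of the clause headed by 'betrayed'; c-commands the pronoun within its binding domain — blocked (Principle B).

Carl's roommate, Felix, Felix's uncle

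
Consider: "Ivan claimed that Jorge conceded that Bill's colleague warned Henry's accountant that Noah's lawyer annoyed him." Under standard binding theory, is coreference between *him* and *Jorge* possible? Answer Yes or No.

*Jorge* is an R-expression; Principle C requires it to be free (not bound by any c-commanding expression).
— him: object of the clause headed by 'annoyed'; the pronoun does not c-command the R-expression — coreference allowed.

Yes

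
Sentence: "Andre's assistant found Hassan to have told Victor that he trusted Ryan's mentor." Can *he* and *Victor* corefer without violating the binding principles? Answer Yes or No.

*Victor* is an R-expression; Principle C requires it to be free (not bound by any c-commanding expression).
— he: subject of the clause headed by 'trusted'; the pronoun does not c-command the R-expression — coreference allowed.

Yes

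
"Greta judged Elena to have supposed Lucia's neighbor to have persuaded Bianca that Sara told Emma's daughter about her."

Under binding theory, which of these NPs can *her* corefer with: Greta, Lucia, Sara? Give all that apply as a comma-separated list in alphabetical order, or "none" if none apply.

*her* is a pronoun; Principle B requires it to be free in its binding domain — the clause headed by 'told'.
— Greta: subject of the matrix clause; c-commands the pronoun but lies outside its binding domain — allowed.
— Lucia: possessor inside the subject DP of the clause headed by 'persuaded'; does not c-command the pronoun — Principle B does not apply; allowed.
— Sara: subject of the clause headed by 'told'; c-commands the pronoun within its binding domain — blocked (Principle B).

Greta, Lucia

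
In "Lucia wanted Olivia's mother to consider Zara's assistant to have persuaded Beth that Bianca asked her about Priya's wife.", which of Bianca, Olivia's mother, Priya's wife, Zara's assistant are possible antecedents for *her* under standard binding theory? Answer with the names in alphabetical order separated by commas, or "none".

*her* is a pronoun; Principle B requires it to be free in its binding domain — the clause headed by 'asked'.
— Bianca: subject of the clause headed by 'asked'; c-commands the pronoun within its binding domain — blocked (Principle B).
— Olivia's mother: subject of the clause headed by 'consider'; c-commands the pronoun but lies outside its binding domain — allowed.
— Priya's wife: second object of the clause headed by 'asked'; is c-commanded by the pronoun; coreference would bind this R-expression — blocked (Principle C).
— Zara's assistant: subject of the clause headed by 'persuaded'; c-commands the pronoun but lies outside its binding domain — allowed.

Olivia's mother, Zara's assistant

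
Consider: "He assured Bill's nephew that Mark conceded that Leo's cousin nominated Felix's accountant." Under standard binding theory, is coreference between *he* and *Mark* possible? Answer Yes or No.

No

*Mark* is an R-expression; Principle C requires it to be free (not bound by any c-commanding expression).
— he: subject of the matrix clause; the pronoun c-commands the R-expression — coreference blocked (Principle C).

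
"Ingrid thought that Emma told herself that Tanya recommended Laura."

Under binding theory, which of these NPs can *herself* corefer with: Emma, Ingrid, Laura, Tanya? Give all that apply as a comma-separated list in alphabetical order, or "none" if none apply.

*herself* is a reflexive; Principle A requires it to be bound within its binding domain — the clause headed by 'told'.
— Emma: subject of the clause headed by 'told'; c-commands the reflexive within its binding domain — allowed (Principle A).
— Ingrid: subject of the matrix clause; c-commands the reflexive but lies outside its binding domain — cannot bind it (Principle A).
— Laura: object of the clause headed by 'recommended'; does not c-command the reflexive — cannot bind it (Principle A).
— Tanya: subject of the clause headed by 'recommended'; does not c-command the reflexive — cannot bind it (Principle A).

Emma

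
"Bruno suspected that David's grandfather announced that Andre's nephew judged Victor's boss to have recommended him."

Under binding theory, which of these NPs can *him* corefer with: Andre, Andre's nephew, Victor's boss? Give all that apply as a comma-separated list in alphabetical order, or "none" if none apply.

*him* is a pronoun; Principle B requires it to be free in its binding domain — the clause headed by 'recommended'.
— Andre: possessor inside the subject DP of the clause headed by 'judged'; does not c-command the pronoun — Principle B does not apply; allowed.
— Andre's nephew: subject of the clause headed by 'judged'; c-commands the pronoun but lies outside its binding domain — allowed.
— Victor's boss: subject of the clause headed by 'recommended'; c-commands the pronoun within its binding domain — blocked (Principle B).

Andre, Andre's nephew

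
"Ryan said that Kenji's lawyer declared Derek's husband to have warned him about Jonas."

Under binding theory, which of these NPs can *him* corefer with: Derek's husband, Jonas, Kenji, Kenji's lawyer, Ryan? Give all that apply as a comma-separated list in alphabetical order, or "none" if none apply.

*him* is a pronoun; Principle B requires it to be free in its binding domain — the clause headed by 'warned'.
— Derek's husband: subject of the clause headed by 'warned'; c-commands the pronoun within its binding domain — blocked (Principle B).
— Jonas: second object of the clause headed by 'warned'; is c-commanded by the pronoun; coreference would bind this R-expression — blocked (Principle C).
— Kenji: possessor inside the subject DP of the clause headed by 'declared'; does not c-command the pronoun — Principle B does not apply; allowed.
— Kenji's lawyer: subject of the clause headed by 'declared'; c-commands the pronoun but lies outside its binding domain — allowed.
— Ryan: subject of the matrix clause; c-commands the pronoun but lies outside its binding domain — allowed.

Kenji, Kenji's lawyer, Ryan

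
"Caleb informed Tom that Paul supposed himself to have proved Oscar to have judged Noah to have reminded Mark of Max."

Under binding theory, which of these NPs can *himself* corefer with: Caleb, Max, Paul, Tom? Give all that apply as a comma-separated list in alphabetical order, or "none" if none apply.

Paul

*himself* is a reflexive; Principle A requires it to be bound within its binding domain — the clause headed by 'supposed'.
— Caleb: subject of the matrix clause; c-commands the reflexive but lies outside its binding domain — cannot bind it (Principle A).
— Max: second object of the clause headed by 'reminded'; does not c-command the reflexive — cannot bind it (Principle A).
— Paul: subject of the clause headed by 'supposed'; c-commands the reflexive within its binding domain — allowed (Principle A).
— Tom: object of the matrix clause; c-commands the reflexive but lies outside its binding domain — cannot bind it (Principle A).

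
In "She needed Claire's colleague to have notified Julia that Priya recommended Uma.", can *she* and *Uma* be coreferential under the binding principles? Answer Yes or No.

No

*Uma* is an R-expression; Principle C requires it to be free (not bound by any c-commanding expression).
— she: subject of the matrix clause; the pronoun c-commands the R-expression — coreference blocked (Principle C).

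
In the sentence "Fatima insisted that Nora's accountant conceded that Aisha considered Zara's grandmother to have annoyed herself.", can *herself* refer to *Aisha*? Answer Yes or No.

*herself* is a reflexive; Principle A requires it to be bound within its binding domain — the clause headed by 'annoyed'.
— Aisha: subject of the clause headed by 'considered'; c-commands the reflexive but lies outside its binding domain — cannot bind it (Principle A).

No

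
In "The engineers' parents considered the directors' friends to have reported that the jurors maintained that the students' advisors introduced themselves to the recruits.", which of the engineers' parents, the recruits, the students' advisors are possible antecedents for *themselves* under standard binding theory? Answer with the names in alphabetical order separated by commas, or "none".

*themselves* is a reflexive; Principle A requires it to be bound within its binding domain — the clause headed by 'introduced'.
— the engineers' parents: subject of the matrix clause; c-commands the reflexive but lies outside its binding domain — cannot bind it (Principle A).
— the recruits: second object of the clause headed by 'introduced'; does not c-command the reflexive — cannot bind it (Principle A).
— the students' advisors: subject of the clause headed by 'introduced'; c-commands the reflexive within its binding domain — allowed (Principle A).

the students' advisors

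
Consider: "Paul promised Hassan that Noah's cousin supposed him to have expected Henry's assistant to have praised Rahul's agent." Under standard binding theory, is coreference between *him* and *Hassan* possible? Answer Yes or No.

Yes

*Hassan* is an R-expression; Principle C requires it to be free (not bound by any c-commanding expression).
— him: subject of the clause headed by 'expected'; the pronoun does not c-command the R-expression — coreference allowed.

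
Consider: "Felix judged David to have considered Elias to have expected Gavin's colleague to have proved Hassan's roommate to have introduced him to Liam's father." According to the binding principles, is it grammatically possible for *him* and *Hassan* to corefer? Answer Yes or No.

Yes

*him* is a pronoun; Principle B requires it to be free in its binding domain — the clause headed by 'introduced'.
— Hassan: possessor inside the subject DP of the clause headed by 'introduced'; does not c-command the pronoun — Principle B does not apply; allowed.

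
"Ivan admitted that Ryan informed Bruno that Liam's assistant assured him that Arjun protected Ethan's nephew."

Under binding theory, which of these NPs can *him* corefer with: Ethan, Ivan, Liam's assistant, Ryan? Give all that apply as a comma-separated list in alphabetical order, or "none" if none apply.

*him* is a pronoun; Principle B requires it to be free in its binding domain — the clause headed by 'assured'.
— Ethan: possessor inside the object DP of the clause headed by 'protected'; is c-commanded by the pronoun; coreference would bind this R-expression — blocked (Principle C).
— Ivan: subject of the matrix clause; c-commands the pronoun but lies outside its binding domain — allowed.
— Liam's assistant: subject of the clause headed by 'assured'; c-commands the pronoun within its binding domain — blocked (Principle B).
— Ryan: subject of the clause headed by 'informed'; c-commands the pronoun but lies outside its binding domain — allowed.

Ivan, Ryan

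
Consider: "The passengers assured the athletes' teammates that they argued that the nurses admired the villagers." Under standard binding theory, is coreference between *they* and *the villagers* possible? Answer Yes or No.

*the villagers* is an R-expression; Principle C requires it to be free (not bound by any c-commanding expression).
— they: subject of the clause headed by 'argued'; the pronoun c-commands the R-expression — coreference blocked (Principle C).

No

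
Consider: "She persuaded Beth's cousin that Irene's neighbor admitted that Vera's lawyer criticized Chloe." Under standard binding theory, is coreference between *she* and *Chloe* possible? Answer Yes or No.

No

*Chloe* is an R-expression; Principle C requires it to be free (not bound by any c-commanding expression).
— she: subject of the matrix clause; the pronoun c-commands the R-expression — coreference blocked (Principle C).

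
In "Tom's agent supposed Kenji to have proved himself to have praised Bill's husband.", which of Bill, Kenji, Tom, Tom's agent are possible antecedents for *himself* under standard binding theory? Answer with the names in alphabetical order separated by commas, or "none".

*himself* is a reflexive; Principle A requires it to be bound within its binding domain — the clause headed by 'proved'.
— Bill: possessor inside the object DP of the clause headed by 'praised'; does not c-command the reflexive — cannot bind it (Principle A).
— Kenji: subject of the clause headed by 'proved'; c-commands the reflexive within its binding domain — allowed (Principle A).
— Tom: possessor inside the subject DP of the matrix clause; does not c-command the reflexive — cannot bind it (Principle A).
— Tom's agent: subject of the matrix clause; c-commands the reflexive but lies outside its binding domain — cannot bind it (Principle A).

Kenji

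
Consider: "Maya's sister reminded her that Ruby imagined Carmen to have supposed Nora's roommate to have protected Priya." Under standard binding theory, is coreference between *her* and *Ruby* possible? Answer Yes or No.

*Ruby* is an R-expression; Principle C requires it to be free (not bound by any c-commanding expression).
— her: object of the matrix clause; the pronoun c-commands the R-expression — coreference blocked (Principle C).

No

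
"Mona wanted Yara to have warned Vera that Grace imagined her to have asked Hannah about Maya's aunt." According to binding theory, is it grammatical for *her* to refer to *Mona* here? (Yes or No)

Yes

*Mona* is an R-expression; Principle C requires it to be free (not bound by any c-commanding expression).
— her: subject of the clause headed by 'asked'; the pronoun does not c-command the R-expression — coreference allowed.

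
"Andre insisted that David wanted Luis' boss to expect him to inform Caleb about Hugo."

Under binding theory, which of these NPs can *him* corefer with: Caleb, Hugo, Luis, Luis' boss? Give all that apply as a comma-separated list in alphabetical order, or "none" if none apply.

*him* is a pronoun; Principle B requires it to be free in its binding domain — the clause headed by 'expect'.
— Caleb: object of the clause headed by 'inform'; is c-commanded by the pronoun; coreference would bind this R-expression — blocked (Principle C).
— Hugo: second object of the clause headed by 'inform'; is c-commanded by the pronoun; coreference would bind this R-expression — blocked (Principle C).
— Luis: possessor inside the subject DP of the clause headed by 'expect'; does not c-command the pronoun — Principle B does not apply; allowed.
— Luis' boss: subject of the clause headed by 'expect'; c-commands the pronoun within its binding domain — blocked (Principle B).

Luis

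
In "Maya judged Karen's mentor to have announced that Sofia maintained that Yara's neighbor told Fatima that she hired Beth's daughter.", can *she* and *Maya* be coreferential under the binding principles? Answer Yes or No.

*Maya* is an R-expression; Principle C requires it to be free (not bound by any c-commanding expression).
— she: subject of the clause headed by 'hired'; the pronoun does not c-command the R-expression — coreference allowed.

Yes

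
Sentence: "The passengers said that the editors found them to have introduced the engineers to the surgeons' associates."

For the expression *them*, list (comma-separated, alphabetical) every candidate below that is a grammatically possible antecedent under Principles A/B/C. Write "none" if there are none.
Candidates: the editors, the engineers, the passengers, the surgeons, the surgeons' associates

*them* is a pronoun; Principle B requires it to be free in its binding domain — the clause headed by 'found'.
— the editors: subject of the clause headed by 'found'; c-commands the pronoun within its binding domain — blocked (Principle B).
— the engineers: object of the clause headed by 'introduced'; is c-commanded by the pronoun; coreference would bind this R-expression — blocked (Principle C).
— the passengers: subject of the matrix clause; c-commands the pronoun but lies outside its binding domain — allowed.
— the surgeons: possessor inside the second object DP of the clause headed by 'introduced'; is c-commanded by the pronoun; coreference would bind this R-expression — blocked (Principle C).
— the surgeons' associates: second object of the clause headed by 'introduced'; is c-commanded by the pronoun; coreference would bind this R-expression — blocked (Principle C).

the passengers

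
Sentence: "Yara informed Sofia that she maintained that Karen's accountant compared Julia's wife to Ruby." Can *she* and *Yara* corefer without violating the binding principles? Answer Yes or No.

*Yara* is an R-expression; Principle C requires it to be free (not bound by any c-commanding expression).
— she: subject of the clause headed by 'maintained'; the pronoun does not c-command the R-expression — coreference allowed.

Yes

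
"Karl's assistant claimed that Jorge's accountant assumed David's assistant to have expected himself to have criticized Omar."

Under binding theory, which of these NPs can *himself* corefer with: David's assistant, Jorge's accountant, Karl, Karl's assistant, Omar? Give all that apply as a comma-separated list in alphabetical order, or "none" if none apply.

David's assistant

*himself* is a reflexive; Principle A requires it to be bound within its binding domain — the clause headed by 'expected'.
— David's assistant: subject of the clause headed by 'expected'; c-commands the reflexive within its binding domain — allowed (Principle A).
— Jorge's accountant: subject of the clause headed by 'assumed'; c-commands the reflexive but lies outside its binding domain — cannot bind it (Principle A).
— Karl: possessor inside the subject DP of the matrix clause; does not c-command the reflexive — cannot bind it (Principle A).
— Karl's assistant: subject of the matrix clause; c-commands the reflexive but lies outside its binding domain — cannot bind it (Principle A).
— Omar: object of the clause headed by 'criticized'; does not c-command the reflexive — cannot bind it (Principle A).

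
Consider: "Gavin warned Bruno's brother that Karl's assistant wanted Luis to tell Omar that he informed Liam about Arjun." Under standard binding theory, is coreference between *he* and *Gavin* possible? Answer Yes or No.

*Gavin* is an R-expression; Principle C requires it to be free (not bound by any c-commanding expression).
— he: subject of the clause headed by 'informed'; the pronoun does not c-command the R-expression — coreference allowed.

Yes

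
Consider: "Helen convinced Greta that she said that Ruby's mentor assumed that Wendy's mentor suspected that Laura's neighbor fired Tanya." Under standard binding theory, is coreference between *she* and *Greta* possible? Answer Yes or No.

*Greta* is an R-expression; Principle C requires it to be free (not bound by any c-commanding expression).
— she: subject of the clause headed by 'said'; the pronoun does not c-command the R-expression — coreference allowed.

Yes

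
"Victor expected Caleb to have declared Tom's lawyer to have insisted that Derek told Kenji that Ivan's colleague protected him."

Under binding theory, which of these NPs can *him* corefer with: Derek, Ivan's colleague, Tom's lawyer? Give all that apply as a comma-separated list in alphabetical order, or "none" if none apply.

*him* is a pronoun; Principle B requires it to be free in its binding domain — the clause headed by 'protected'.
— Derek: subject of the clause headed by 'told'; c-commands the pronoun but lies outside its binding domain — allowed.
— Ivan's colleague: subject of the clause headed by 'protected'; c-commands the pronoun within its binding domain — blocked (Principle B).
— Tom's lawyer: subject of the clause headed by 'insisted'; c-commands the pronoun but lies outside its binding domain — allowed.

Derek, Tom's lawyer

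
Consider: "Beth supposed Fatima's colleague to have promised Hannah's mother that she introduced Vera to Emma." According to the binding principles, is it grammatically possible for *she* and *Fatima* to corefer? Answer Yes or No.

*she* is a pronoun; Principle B requires it to be free in its binding domain — the clause headed by 'introduced'.
— Fatima: possessor inside the subject DP of the clause headed by 'promised'; does not c-command the pronoun — Principle B does not apply; allowed.

Yes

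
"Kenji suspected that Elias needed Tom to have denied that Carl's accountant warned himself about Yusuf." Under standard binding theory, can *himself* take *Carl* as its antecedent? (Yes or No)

No

*himself* is a reflexive; Principle A requires it to be bound within its binding domain — the clause headed by 'warned'.
— Carl: possessor inside the subject DP of the clause headed by 'warned'; does not c-command the reflexive — cannot bind it (Principle A).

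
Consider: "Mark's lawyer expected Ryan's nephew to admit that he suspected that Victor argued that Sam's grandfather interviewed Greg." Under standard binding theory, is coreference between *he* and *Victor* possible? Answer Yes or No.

*Victor* is an R-expression; Principle C requires it to be free (not bound by any c-commanding expression).
— he: subject of the clause headed by 'suspected'; the pronoun c-commands the R-expression — coreference blocked (Principle C).

No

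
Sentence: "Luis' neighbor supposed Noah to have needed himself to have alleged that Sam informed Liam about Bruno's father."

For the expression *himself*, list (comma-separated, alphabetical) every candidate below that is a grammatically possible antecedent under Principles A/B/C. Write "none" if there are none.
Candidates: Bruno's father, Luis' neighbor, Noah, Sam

*himself* is a reflexive; Principle A requires it to be bound within its binding domain — the clause headed by 'needed'.
— Bruno's father: second object of the clause headed by 'informed'; does not c-command the reflexive — cannot bind it (Principle A).
— Luis' neighbor: subject of the matrix clause; c-commands the reflexive but lies outside its binding domain — cannot bind it (Principle A).
— Noah: subject of the clause headed by 'needed'; c-commands the reflexive within its binding domain — allowed (Principle A).
— Sam: subject of the clause headed by 'informed'; does not c-command the reflexive — cannot bind it (Principle A).

Noah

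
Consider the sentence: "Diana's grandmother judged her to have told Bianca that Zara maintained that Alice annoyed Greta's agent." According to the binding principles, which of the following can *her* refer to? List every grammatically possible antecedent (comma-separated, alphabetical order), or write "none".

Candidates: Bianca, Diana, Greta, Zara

*her* is a pronoun; Principle B requires it to be free in its binding domain — the matrix clause.
— Bianca: object of the clause headed by 'told'; is c-commanded by the pronoun; coreference would bind this R-expression — blocked (Principle C).
— Diana: possessor inside the subject DP of the matrix clause; does not c-command the pronoun — Principle B does not apply; allowed.
— Greta: possessor inside the object DP of the clause headed by 'annoyed'; is c-commanded by the pronoun; coreference would bind this R-expression — blocked (Principle C).
— Zara: subject of the clause headed by 'maintained'; is c-commanded by the pronoun; coreference would bind this R-expression — blocked (Principle C).

Diana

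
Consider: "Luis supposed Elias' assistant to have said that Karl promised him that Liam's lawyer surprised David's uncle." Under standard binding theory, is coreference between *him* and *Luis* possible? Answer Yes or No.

Yes

*Luis* is an R-expression; Principle C requires it to be free (not bound by any c-commanding expression).
— him: object of the clause headed by 'promised'; the pronoun does not c-command the R-expression — coreference allowed.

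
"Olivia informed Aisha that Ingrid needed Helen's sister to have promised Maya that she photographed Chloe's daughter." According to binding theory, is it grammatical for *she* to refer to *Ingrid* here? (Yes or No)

Yes

*Ingrid* is an R-expression; Principle C requires it to be free (not bound by any c-commanding expression).
— she: subject of the clause headed by 'photographed'; the pronoun does not c-command the R-expression — coreference allowed.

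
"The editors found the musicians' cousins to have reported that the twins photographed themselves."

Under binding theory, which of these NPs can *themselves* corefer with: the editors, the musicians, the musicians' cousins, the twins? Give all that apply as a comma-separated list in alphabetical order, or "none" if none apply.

the twins

*themselves* is a reflexive; Principle A requires it to be bound within its binding domain — the clause headed by 'photographed'.
— the editors: subject of the matrix clause; c-commands the reflexive but lies outside its binding domain — cannot bind it (Principle A).
— the musicians: possessor inside the subject DP of the clause headed by 'reported'; does not c-command the reflexive — cannot bind it (Principle A).
— the musicians' cousins: subject of the clause headed by 'reported'; c-commands the reflexive but lies outside its binding domain — cannot bind it (Principle A).
— the twins: subject of the clause headed by 'photographed'; c-commands the reflexive within its binding domain — allowed (Principle A).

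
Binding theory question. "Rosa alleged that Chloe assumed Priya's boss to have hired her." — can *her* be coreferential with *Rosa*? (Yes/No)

Yes

*her* is a pronoun; Principle B requires it to be free in its binding domain — the clause headed by 'hired'.
— Rosa: subject of the matrix clause; c-commands the pronoun but lies outside its binding domain — allowed.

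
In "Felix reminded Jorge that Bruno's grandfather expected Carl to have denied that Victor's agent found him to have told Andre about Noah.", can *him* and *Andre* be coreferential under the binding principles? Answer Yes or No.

*Andre* is an R-expression; Principle C requires it to be free (not bound by any c-commanding expression).
— him: subject of the clause headed by 'told'; the pronoun c-commands the R-expression — coreference blocked (Principle C).

No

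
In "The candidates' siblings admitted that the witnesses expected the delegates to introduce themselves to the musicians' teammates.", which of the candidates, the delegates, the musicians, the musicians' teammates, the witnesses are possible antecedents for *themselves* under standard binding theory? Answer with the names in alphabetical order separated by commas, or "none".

*themselves* is a reflexive; Principle A requires it to be bound within its binding domain — the clause headed by 'introduce'.
— the candidates: possessor inside the subject DP of the matrix clause; does not c-command the reflexive — cannot bind it (Principle A).
— the delegates: subject of the clause headed by 'introduce'; c-commands the reflexive within its binding domain — allowed (Principle A).
— the musicians: possessor inside the second object DP of the clause headed by 'introduce'; does not c-command the reflexive — cannot bind it (Principle A).
— the musicians' teammates: second object of the clause headed by 'introduce'; does not c-command the reflexive — cannot bind it (Principle A).
— the witnesses: subject of the clause headed by 'expected'; c-commands the reflexive but lies outside its binding domain — cannot bind it (Principle A).

the delegates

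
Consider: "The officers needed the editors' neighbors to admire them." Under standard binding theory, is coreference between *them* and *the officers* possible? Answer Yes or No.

Yes

*the officers* is an R-expression; Principle C requires it to be free (not bound by any c-commanding expression).
— them: object of the clause headed by 'admire'; the pronoun does not c-command the R-expression — coreference allowed.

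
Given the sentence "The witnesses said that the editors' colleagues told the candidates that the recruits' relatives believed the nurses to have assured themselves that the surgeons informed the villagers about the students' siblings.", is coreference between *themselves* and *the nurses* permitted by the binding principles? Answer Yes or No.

*themselves* is a reflexive; Principle A requires it to be bound within its binding domain — the clause headed by 'assured'.
— the nurses: subject of the clause headed by 'assured'; c-commands the reflexive within its binding domain — allowed (Principle A).

Yes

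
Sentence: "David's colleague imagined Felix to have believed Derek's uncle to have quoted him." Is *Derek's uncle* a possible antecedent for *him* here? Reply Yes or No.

No

*him* is a pronoun; Principle B requires it to be free in its binding domain — the clause headed by 'quoted'.
— Derek's uncle: subject of the clause headed by 'quoted'; c-commands the pronoun within its binding domain — blocked (Principle B).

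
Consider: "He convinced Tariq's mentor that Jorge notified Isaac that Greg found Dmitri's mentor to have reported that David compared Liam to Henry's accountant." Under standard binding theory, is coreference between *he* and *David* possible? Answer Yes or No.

*David* is an R-expression; Principle C requires it to be free (not bound by any c-commanding expression).
— he: subject of the matrix clause; the pronoun c-commands the R-expression — coreference blocked (Principle C).

No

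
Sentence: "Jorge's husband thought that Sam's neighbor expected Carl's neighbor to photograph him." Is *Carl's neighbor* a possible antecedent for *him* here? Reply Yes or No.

No

*him* is a pronoun; Principle B requires it to be free in its binding domain — the clause headed by 'photograph'.
— Carl's neighbor: subject of the clause headed by 'photograph'; c-commands the pronoun within its binding domain — blocked (Principle B).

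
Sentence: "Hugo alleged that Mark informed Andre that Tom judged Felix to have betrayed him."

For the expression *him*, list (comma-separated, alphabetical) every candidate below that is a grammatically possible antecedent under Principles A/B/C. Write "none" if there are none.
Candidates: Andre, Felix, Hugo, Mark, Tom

Andre, Hugo, Mark, Tom

*him* is a pronoun; Principle B requires it to be free in its binding domain — the clause headed by 'betrayed'.
— Andre: object of the clause headed by 'informed'; c-commands the pronoun but lies outside its binding domain — allowed.
— Felix: subject of the clause headed by 'betrayed'; c-commands the pronoun within its binding domain — blocked (Principle B).
— Hugo: subject of the matrix clause; c-commands the pronoun but lies outside its binding domain — allowed.
— Mark: subject of the clause headed by 'informed'; c-commands the pronoun but lies outside its binding domain — allowed.
— Tom: subject of the clause headed by 'judged'; c-commands the pronoun but lies outside its binding domain — allowed.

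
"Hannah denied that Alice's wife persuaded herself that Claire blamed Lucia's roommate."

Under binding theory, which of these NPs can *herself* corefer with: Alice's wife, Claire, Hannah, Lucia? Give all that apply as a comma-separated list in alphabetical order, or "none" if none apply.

*herself* is a reflexive; Principle A requires it to be bound within its binding domain — the clause headed by 'persuaded'.
— Alice's wife: subject of the clause headed by 'persuaded'; c-commands the reflexive within its binding domain — allowed (Principle A).
— Claire: subject of the clause headed by 'blamed'; does not c-command the reflexive — cannot bind it (Principle A).
— Hannah: subject of the matrix clause; c-commands the reflexive but lies outside its binding domain — cannot bind it (Principle A).
— Lucia: possessor inside the object DP of the clause headed by 'blamed'; does not c-command the reflexive — cannot bind it (Principle A).

Alice's wife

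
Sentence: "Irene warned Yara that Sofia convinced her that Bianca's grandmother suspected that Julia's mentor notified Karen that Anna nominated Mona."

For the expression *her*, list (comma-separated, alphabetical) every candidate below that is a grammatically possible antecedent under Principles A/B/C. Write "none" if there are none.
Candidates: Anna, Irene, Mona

*her* is a pronoun; Principle B requires it to be free in its binding domain — the clause headed by 'convinced'.
— Anna: subject of the clause headed by 'nominated'; is c-commanded by the pronoun; coreference would bind this R-expression — blocked (Principle C).
— Irene: subject of the matrix clause; c-commands the pronoun but lies outside its binding domain — allowed.
— Mona: object of the clause headed by 'nominated'; is c-commanded by the pronoun; coreference would bind this R-expression — blocked (Principle C).

Irene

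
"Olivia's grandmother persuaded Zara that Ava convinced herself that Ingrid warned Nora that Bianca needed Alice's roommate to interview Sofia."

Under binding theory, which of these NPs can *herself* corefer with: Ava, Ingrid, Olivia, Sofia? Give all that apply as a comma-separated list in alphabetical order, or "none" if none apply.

*herself* is a reflexive; Principle A requires it to be bound within its binding domain — the clause headed by 'convinced'.
— Ava: subject of the clause headed by 'convinced'; c-commands the reflexive within its binding domain — allowed (Principle A).
— Ingrid: subject of the clause headed by 'warned'; does not c-command the reflexive — cannot bind it (Principle A).
— Olivia: possessor inside the subject DP of the matrix clause; does not c-command the reflexive — cannot bind it (Principle A).
— Sofia: object of the clause headed by 'interview'; does not c-command the reflexive — cannot bind it (Principle A).

Ava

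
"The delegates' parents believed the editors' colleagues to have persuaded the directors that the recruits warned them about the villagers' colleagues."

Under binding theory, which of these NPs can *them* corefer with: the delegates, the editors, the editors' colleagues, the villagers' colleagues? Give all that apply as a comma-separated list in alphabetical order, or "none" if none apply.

*them* is a pronoun; Principle B requires it to be free in its binding domain — the clause headed by 'warned'.
— the delegates: possessor inside the subject DP of the matrix clause; does not c-command the pronoun — Principle B does not apply; allowed.
— the editors: possessor inside the subject DP of the clause headed by 'persuaded'; does not c-command the pronoun — Principle B does not apply; allowed.
— the editors' colleagues: subject of the clause headed by 'persuaded'; c-commands the pronoun but lies outside its binding domain — allowed.
— the villagers' colleagues: second object of the clause headed by 'warned'; is c-commanded by the pronoun; coreference would bind this R-expression — blocked (Principle C).

the delegates, the editors, the editors' colleagues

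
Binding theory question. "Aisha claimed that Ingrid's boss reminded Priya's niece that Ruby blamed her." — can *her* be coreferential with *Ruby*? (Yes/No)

No

*her* is a pronoun; Principle B requires it to be free in its binding domain — the clause headed by 'blamed'.
— Ruby: subject of the clause headed by 'blamed'; c-commands the pronoun within its binding domain — blocked (Principle B).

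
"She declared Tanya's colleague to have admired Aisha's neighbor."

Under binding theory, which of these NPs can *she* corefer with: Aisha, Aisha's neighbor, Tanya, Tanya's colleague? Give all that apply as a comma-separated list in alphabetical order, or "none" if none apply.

*she* is a pronoun; Principle B requires it to be free in its binding domain — the matrix clause.
— Aisha: possessor inside the object DP of the clause headed by 'admired'; is c-commanded by the pronoun; coreference would bind this R-expression — blocked (Principle C).
— Aisha's neighbor: object of the clause headed by 'admired'; is c-commanded by the pronoun; coreference would bind this R-expression — blocked (Principle C).
— Tanya: possessor inside the subject DP of the clause headed by 'admired'; is c-commanded by the pronoun; coreference would bind this R-expression — blocked (Principle C).
— Tanya's colleague: subject of the clause headed by 'admired'; is c-commanded by the pronoun; coreference would bind this R-expression — blocked (Principle C).

none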